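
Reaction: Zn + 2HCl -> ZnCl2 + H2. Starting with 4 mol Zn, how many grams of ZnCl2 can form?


Mole ratio ZnCl2:Zn = 1:1
n(ZnCl2) = 4 × 1/1 = 4.000 mol
mass = 4.000 × 136.28 = 545.12 g

545.12 g


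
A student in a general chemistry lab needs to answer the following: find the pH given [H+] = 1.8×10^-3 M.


pH = -log10([H+]) = -log10(1.8×10^-3)
= 3 - log10(1.8)
= 3 - 0.26
= 2.74

2.74


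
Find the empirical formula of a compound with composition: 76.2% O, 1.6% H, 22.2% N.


Assume 100 g sample. Moles of each element:
  O: 76.2/16.0 = 4.763 mol
  H: 1.6/1.008 = 1.587 mol
  N: 22.2/14.01 = 1.585 mol
Divide by smallest (1.585):
  O: 4.763/1.585 = 3.01
  H: 1.587/1.585 = 1.0
  N: 1.585/1.585 = 1.0
Empirical formula: HNO3

HNO3


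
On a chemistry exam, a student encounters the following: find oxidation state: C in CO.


x + (-2) = 0, so x = +2
Oxidation number: +2

+2


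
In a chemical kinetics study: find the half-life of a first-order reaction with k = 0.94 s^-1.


t½ = ln2/k = 0.693147/(0.94 s^-1)
= 0.7374 s

0.7374 s


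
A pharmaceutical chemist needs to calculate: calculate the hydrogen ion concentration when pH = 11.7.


[H+] = 10^(-pH) = 10^(-11.7)
= 2.0×10^-12 M

2.0×10^-12 M


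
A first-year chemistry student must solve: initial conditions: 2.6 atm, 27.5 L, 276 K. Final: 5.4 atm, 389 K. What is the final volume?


P1V1/T1 = P2V2/T2
V2 = P1V1T2/(T1P2)
= 2.6×27.5×389/(276×5.4)
= 18.662 L

18.662 L


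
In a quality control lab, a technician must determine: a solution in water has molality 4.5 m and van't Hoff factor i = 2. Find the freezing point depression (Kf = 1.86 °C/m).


ΔTf = Kf × m × i
= 1.86 × 4.5 × 2
= 16.74 °C

16.74 °C


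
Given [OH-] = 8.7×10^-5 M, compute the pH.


pOH = -log10([OH-]) = -log10(8.7×10^-5)
= 5 - log10(8.7) = 4.06
pH = 14 - pOH = 14 - 4.06 = 9.94

9.94


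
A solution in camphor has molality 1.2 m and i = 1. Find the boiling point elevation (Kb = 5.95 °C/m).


ΔTb = Kb × m × i
= 5.95 × 1.2 × 1
= 7.14 °C

7.14 °C


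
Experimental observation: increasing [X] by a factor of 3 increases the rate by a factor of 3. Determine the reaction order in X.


rate ∝ [X]^n
3^n = 3 → n = 1
Order in X: 1

1


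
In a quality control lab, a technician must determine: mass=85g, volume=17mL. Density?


ρ = mass/volume
= 85/17
= 5.0 g/mL

5.0 g/mL


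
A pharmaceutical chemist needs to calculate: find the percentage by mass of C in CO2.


M(CO2) = 1×12.01 + 2×16.0 = 44.01 g/mol
Mass of C = 1 × 12.01 = 12.01 g/mol
% C = 12.01/44.01 × 100 = 27.29%

27.29%


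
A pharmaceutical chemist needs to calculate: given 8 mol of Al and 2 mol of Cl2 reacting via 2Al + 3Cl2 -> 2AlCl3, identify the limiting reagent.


Mole ratio available / coefficient:
  Al: 8/2 = 4.000
  Cl2: 2/3 = 0.667
Smaller ratio is limiting.

Cl2


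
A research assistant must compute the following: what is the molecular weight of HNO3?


M(HNO3) = 1×1.008 + 1×14.01 + 3×16.0
= 1.01 + 14.01 + 48.0
= 63.02 g/mol

63.02 g/mol


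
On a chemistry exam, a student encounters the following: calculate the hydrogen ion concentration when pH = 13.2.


[H+] = 10^(-pH) = 10^(-13.2)
= 6.31×10^-14 M

6.31×10^-14 M


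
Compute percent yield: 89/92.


% yield = actual/theoretical × 100
= 89/92 × 100
= 96.74%

96.74%


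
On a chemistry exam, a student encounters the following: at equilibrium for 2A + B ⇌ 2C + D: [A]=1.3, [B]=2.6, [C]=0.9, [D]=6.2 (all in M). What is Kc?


Kc = [C]^2[D]/([A]^2[B])
= (0.9^2 × 6.2^1)/(1.3^2 × 2.6^1)
= 5.022/4.394
= 1.143

1.143


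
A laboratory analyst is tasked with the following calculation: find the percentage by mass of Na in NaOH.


M(NaOH) = 1×22.99 + 1×16.0 + 1×1.008 = 39.998 g/mol
Mass of Na = 1 × 22.99 = 22.99 g/mol
% Na = 22.99/39.998 × 100 = 57.48%

57.48%


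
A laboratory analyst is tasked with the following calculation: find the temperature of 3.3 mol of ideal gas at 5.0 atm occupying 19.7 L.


PV = nRT  (R = 0.08206 L·atm/(mol·K))
T = PV/(nR) = 5.0×19.7/(3.3×0.08206)
= 98.50/0.270798
= 363.74 K

363.74 K


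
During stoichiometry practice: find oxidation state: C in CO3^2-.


x + 3(-2) = -2, so x = +4
Oxidation number: +4

+4


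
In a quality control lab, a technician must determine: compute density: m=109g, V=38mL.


ρ = mass/volume
= 109/38
= 2.868 g/mL

2.868 g/mL


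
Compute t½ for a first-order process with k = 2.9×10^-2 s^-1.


t½ = ln2/k = 0.693147/(2.9×10^-2 s^-1)
= 23.90 s

23.90 s


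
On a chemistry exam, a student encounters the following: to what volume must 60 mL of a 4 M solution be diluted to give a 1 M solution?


C1V1 = C2V2
4 × 60 = 1 × V2
V2 = 240/1 = 240.0 mL

240.0 mL


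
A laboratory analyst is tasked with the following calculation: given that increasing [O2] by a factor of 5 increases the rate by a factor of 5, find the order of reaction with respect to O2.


rate ∝ [O2]^n
5^n = 5 → n = 1
Order in O2: 1

1


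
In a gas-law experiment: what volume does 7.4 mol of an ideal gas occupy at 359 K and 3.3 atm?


PV = nRT  (R = 0.08206 L·atm/(mol·K))
V = nRT/P = 7.4×0.08206×359/3.3
= 66.061 L

66.061 L


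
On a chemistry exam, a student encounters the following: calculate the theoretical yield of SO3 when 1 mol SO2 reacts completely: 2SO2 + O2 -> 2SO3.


Mole ratio SO3:SO2 = 2:2
n(SO3) = 1 × 2/2 = 1.000 mol
mass = 1.000 × 80.07 = 80.07 g

80.07 g


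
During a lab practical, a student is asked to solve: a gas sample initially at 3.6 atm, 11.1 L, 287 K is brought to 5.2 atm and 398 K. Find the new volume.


P1V1/T1 = P2V2/T2
V2 = P1V1T2/(T1P2)
= 3.6×11.1×398/(287×5.2)
= 10.657 L

10.657 L


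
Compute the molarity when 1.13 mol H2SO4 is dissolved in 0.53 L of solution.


M = n/V = 1.13/0.53 = 2.132 mol/L

2.132 M


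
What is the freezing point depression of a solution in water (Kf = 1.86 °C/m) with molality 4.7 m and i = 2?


ΔTf = Kf × m × i
= 1.86 × 4.7 × 2
= 17.484 °C

17.484 °C


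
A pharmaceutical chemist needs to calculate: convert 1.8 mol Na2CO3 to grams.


M(Na2CO3) = 105.99 g/mol
mass = n × M = 1.8 × 105.99 = 190.78 g

190.78 g


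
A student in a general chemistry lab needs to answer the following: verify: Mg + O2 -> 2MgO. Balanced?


Equation: Mg + O2 -> 2MgO
Check atoms: Mg: 1≠2, O: 2=2
Not balanced

No, not balanced


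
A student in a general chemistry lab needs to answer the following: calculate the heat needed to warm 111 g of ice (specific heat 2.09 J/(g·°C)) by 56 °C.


q = mcΔT = 111 × 2.09 × 56
= 12991.44 J

12991.44 J


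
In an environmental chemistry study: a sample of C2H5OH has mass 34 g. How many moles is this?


M(C2H5OH) = 46.07 g/mol
n = mass/M = 34/46.07 = 0.738 mol

0.738 mol


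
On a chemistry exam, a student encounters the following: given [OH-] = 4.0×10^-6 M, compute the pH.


pOH = -log10([OH-]) = -log10(4.0×10^-6)
= 6 - log10(4.0) = 5.4
pH = 14 - pOH = 14 - 5.4 = 8.6

8.6


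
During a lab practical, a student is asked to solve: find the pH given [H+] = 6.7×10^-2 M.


pH = -log10([H+]) = -log10(6.7×10^-2)
= 2 - log10(6.7)
= 2 - 0.83
= 1.17

1.17


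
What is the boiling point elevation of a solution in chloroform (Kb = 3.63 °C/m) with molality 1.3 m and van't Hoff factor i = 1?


ΔTb = Kb × m × i
= 3.63 × 1.3 × 1
= 4.719 °C

4.719 °C


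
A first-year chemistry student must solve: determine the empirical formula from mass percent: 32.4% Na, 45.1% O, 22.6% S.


Assume 100 g sample. Moles of each element:
  Na: 32.4/22.99 = 1.409 mol
  O: 45.1/16.0 = 2.819 mol
  S: 22.6/32.07 = 0.705 mol
Divide by smallest (0.705):
  Na: 1.409/0.705 = 2.0
  O: 2.819/0.705 = 4.0
  S: 0.705/0.705 = 1.0
Empirical formula: Na2SO4

Na2SO4


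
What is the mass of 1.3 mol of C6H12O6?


M(C6H12O6) = 180.16 g/mol
mass = n × M = 1.3 × 180.16 = 234.21 g

234.21 g


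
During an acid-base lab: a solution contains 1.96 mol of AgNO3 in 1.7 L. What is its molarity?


M = n/V = 1.96/1.7 = 1.153 mol/L

1.153 M


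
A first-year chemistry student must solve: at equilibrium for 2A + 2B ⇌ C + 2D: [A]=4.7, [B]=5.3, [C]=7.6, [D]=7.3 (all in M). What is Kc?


Kc = [C][D]^2/([A]^2[B]^2)
= (7.6^1 × 7.3^2)/(4.7^2 × 5.3^2)
= 405.004/620.5081
= 0.6527

0.6527


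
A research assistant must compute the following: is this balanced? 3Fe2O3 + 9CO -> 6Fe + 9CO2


Equation: 3Fe2O3 + 9CO -> 6Fe + 9CO2
Check atoms: C: 9=9, Fe: 6=6, O: 18=18
Balanced

Yes, balanced


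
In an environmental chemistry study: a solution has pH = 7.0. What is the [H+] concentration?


[H+] = 10^(-pH) = 10^(-7.0)
= 1.0×10^-7 M

1.0×10^-7 M


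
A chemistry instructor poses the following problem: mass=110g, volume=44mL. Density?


ρ = mass/volume
= 110/44
= 2.5 g/mL

2.5 g/mL


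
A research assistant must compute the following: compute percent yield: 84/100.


% yield = actual/theoretical × 100
= 84/100 × 100
= 84.0%

84.0%


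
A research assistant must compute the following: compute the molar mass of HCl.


M(HCl) = 1×1.008 + 1×35.45
= 1.01 + 35.45
= 36.46 g/mol

36.46 g/mol


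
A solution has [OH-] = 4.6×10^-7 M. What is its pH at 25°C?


pOH = -log10([OH-]) = -log10(4.6×10^-7)
= 7 - log10(4.6) = 6.34
pH = 14 - pOH = 14 - 6.34 = 7.66

7.66


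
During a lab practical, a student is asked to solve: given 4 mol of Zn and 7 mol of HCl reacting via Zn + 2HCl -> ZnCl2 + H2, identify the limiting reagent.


Mole ratio available / coefficient:
  Zn: 4/1 = 4.000
  HCl: 7/2 = 3.500
Smaller ratio is limiting.

HCl


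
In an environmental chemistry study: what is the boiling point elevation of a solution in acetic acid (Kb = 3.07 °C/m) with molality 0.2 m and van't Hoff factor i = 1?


ΔTb = Kb × m × i
= 3.07 × 0.2 × 1
= 0.614 °C

0.614 °C


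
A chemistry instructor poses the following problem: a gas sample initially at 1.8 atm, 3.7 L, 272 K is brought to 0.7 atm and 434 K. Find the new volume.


P1V1/T1 = P2V2/T2
V2 = P1V1T2/(T1P2)
= 1.8×3.7×434/(272×0.7)
= 15.181 L

15.181 L


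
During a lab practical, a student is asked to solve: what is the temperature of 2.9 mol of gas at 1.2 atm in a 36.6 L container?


PV = nRT  (R = 0.08206 L·atm/(mol·K))
T = PV/(nR) = 1.2×36.6/(2.9×0.08206)
= 43.92/0.237974
= 184.56 K

184.56 K


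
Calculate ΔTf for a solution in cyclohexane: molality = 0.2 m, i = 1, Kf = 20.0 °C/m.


ΔTf = Kf × m × i
= 20.0 × 0.2 × 1
= 4.0 °C

4.0 °C


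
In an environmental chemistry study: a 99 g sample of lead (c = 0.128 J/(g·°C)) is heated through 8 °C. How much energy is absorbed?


q = mcΔT = 99 × 0.128 × 8
= 101.38 J

101.38 J


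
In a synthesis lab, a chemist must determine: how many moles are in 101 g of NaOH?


M(NaOH) = 40.0 g/mol
n = mass/M = 101/40.0 = 2.525 mol

2.525 mol


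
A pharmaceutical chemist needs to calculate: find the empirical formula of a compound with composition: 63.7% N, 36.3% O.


Assume 100 g sample. Moles of each element:
  N: 63.7/14.01 = 4.547 mol
  O: 36.3/16.0 = 2.269 mol
Divide by smallest (2.269):
  N: 4.547/2.269 = 2.0
  O: 2.269/2.269 = 1.0
Empirical formula: N2O

N2O


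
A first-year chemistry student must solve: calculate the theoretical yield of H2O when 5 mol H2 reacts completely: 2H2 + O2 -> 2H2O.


Mole ratio H2O:H2 = 2:2
n(H2O) = 5 × 2/2 = 5.000 mol
mass = 5.000 × 18.02 = 90.1 g

90.1 g


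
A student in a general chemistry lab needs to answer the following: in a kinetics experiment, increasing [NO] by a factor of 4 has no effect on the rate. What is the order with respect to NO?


rate ∝ [NO]^n
rate ∝ [NO]^0
Order in NO: 0

0


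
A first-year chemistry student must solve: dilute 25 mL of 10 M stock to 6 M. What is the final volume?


C1V1 = C2V2
10 × 25 = 6 × V2
V2 = 250/6 = 41.67 mL

41.67 mL


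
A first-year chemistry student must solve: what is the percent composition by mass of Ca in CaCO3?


M(CaCO3) = 1×40.08 + 1×12.01 + 3×16.0 = 100.09 g/mol
Mass of Ca = 1 × 40.08 = 40.08 g/mol
% Ca = 40.08/100.09 × 100 = 40.04%

40.04%


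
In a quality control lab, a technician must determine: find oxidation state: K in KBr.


Group 1 metal: +1
Oxidation number: +1

+1


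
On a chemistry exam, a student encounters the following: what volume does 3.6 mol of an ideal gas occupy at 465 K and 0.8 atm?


PV = nRT  (R = 0.08206 L·atm/(mol·K))
V = nRT/P = 3.6×0.08206×465/0.8
= 171.711 L

171.711 L


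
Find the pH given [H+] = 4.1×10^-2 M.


pH = -log10([H+]) = -log10(4.1×10^-2)
= 2 - log10(4.1)
= 2 - 0.61
= 1.39

1.39


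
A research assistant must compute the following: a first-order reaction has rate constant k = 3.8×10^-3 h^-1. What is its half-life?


t½ = ln2/k = 0.693147/(3.8×10^-3 h^-1)
= 182.4 h

182.4 h


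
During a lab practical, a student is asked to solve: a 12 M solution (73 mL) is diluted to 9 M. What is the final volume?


C1V1 = C2V2
12 × 73 = 9 × V2
V2 = 876/9 = 97.33 mL

97.33 mL


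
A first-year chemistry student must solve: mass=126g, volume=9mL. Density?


ρ = mass/volume
= 126/9
= 14.0 g/mL

14.0 g/mL


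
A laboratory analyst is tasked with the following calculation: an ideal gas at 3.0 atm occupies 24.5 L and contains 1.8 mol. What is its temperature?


PV = nRT  (R = 0.08206 L·atm/(mol·K))
T = PV/(nR) = 3.0×24.5/(1.8×0.08206)
= 73.50/0.147708
= 497.60 K

497.60 K


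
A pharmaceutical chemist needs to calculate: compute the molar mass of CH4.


M(CH4) = 1×12.01 + 4×1.008
= 12.01 + 4.03
= 16.04 g/mol

16.04 g/mol


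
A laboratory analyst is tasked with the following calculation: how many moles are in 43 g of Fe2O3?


M(Fe2O3) = 159.7 g/mol
n = mass/M = 43/159.7 = 0.2693 mol

0.2693 mol


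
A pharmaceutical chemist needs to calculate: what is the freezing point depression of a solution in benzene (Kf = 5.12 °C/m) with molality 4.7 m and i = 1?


ΔTf = Kf × m × i
= 5.12 × 4.7 × 1
= 24.064 °C

24.064 °C


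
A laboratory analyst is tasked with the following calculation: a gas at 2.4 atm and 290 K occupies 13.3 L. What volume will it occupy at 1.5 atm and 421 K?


P1V1/T1 = P2V2/T2
V2 = P1V1T2/(T1P2)
= 2.4×13.3×421/(290×1.5)
= 30.893 L

30.893 L


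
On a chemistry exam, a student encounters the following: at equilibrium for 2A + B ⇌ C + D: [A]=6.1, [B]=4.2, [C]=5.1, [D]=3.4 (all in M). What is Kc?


Kc = [C][D]/([A]^2[B])
= (5.1^1 × 3.4^1)/(6.1^2 × 4.2^1)
= 17.34/156.282
= 0.1110

0.1110


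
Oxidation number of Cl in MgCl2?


halide: -1
Oxidation number: -1

-1


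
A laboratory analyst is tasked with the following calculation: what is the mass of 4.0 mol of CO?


M(CO) = 28.01 g/mol
mass = n × M = 4.0 × 28.01 = 112.04 g

112.04 g


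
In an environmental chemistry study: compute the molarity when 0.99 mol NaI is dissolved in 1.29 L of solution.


M = n/V = 0.99/1.29 = 0.767 mol/L

0.767 M


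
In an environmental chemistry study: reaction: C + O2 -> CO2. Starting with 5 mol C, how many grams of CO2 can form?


Mole ratio CO2:C = 1:1
n(CO2) = 5 × 1/1 = 5.000 mol
mass = 5.000 × 44.01 = 220.05 g

220.05 g


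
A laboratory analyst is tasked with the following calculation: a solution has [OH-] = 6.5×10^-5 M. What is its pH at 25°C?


pOH = -log10([OH-]) = -log10(6.5×10^-5)
= 5 - log10(6.5) = 4.19
pH = 14 - pOH = 14 - 4.19 = 9.81

9.81


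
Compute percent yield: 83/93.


% yield = actual/theoretical × 100
= 83/93 × 100
= 89.25%

89.25%


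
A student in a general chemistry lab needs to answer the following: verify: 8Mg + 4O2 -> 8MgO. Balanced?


Equation: 8Mg + 4O2 -> 8MgO
Check atoms: Mg: 8=8, O: 8=8
Balanced

Yes, balanced


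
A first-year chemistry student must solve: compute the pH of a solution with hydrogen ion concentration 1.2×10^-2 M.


pH = -log10([H+]) = -log10(1.2×10^-2)
= 2 - log10(1.2)
= 2 - 0.08
= 1.92

1.92


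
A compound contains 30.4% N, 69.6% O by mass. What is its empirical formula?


Assume 100 g sample. Moles of each element:
  N: 30.4/14.01 = 2.17 mol
  O: 69.6/16.0 = 4.35 mol
Divide by smallest (2.17):
  N: 2.17/2.17 = 1.0
  O: 4.35/2.17 = 2.0
Empirical formula: NO2

NO2


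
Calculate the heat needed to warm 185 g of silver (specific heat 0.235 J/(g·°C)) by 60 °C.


q = mcΔT = 185 × 0.235 × 60
= 2608.50 J

2608.50 J


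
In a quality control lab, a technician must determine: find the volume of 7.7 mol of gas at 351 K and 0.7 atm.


PV = nRT  (R = 0.08206 L·atm/(mol·K))
V = nRT/P = 7.7×0.08206×351/0.7
= 316.834 L

316.834 L


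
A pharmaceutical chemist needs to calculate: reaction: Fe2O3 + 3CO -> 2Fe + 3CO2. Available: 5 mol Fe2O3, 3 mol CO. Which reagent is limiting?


Mole ratio available / coefficient:
  Fe2O3: 5/1 = 5.000
  CO: 3/3 = 1.000
Smaller ratio is limiting.

CO


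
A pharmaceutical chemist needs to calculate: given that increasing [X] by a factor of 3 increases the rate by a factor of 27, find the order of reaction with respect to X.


rate ∝ [X]^n
3^n = 27 → n = 3
Order in X: 3

3


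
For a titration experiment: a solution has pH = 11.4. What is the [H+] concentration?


[H+] = 10^(-pH) = 10^(-11.4)
= 3.98×10^-12 M

3.98×10^-12 M


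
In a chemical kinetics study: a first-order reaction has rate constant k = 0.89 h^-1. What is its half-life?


t½ = ln2/k = 0.693147/(0.89 h^-1)
= 0.7788 h

0.7788 h


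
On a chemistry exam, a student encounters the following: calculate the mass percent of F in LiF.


M(LiF) = 1×6.94 + 1×19.0 = 25.94 g/mol
Mass of F = 1 × 19.0 = 19.00 g/mol
% F = 19.00/25.94 × 100 = 73.25%

73.25%


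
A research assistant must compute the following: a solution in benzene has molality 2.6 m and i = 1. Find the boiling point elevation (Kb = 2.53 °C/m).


ΔTb = Kb × m × i
= 2.53 × 2.6 × 1
= 6.578 °C

6.578 °C


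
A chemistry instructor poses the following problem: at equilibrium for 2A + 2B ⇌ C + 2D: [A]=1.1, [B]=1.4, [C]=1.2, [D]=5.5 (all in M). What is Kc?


Kc = [C][D]^2/([A]^2[B]^2)
= (1.2^1 × 5.5^2)/(1.1^2 × 1.4^2)
= 36.3/2.3716
= 15.31

15.31


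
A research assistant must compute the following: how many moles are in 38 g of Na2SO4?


M(Na2SO4) = 142.05 g/mol
n = mass/M = 38/142.05 = 0.2675 mol

0.2675 mol


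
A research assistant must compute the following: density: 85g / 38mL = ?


ρ = mass/volume
= 85/38
= 2.237 g/mL

2.237 g/mL


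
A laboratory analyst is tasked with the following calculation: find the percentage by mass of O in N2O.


M(N2O) = 2×14.01 + 1×16.0 = 44.02 g/mol
Mass of O = 1 × 16.0 = 16.00 g/mol
% O = 16.00/44.02 × 100 = 36.35%

36.35%


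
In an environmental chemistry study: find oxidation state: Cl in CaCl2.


halide: -1
Oxidation number: -1

-1


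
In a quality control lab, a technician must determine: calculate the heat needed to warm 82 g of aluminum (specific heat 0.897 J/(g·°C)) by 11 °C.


q = mcΔT = 82 × 0.897 × 11
= 809.09 J

809.09 J


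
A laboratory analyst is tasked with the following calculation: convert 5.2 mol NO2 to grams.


M(NO2) = 46.01 g/mol
mass = n × M = 5.2 × 46.01 = 239.25 g

239.25 g


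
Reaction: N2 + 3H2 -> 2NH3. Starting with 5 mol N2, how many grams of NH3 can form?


Mole ratio NH3:N2 = 2:1
n(NH3) = 5 × 2/1 = 10.000 mol
mass = 10.000 × 17.03 = 170.3 g

170.3 g


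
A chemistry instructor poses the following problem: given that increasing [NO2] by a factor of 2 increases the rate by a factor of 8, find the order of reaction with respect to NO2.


rate ∝ [NO2]^n
2^n = 8 → n = 3
Order in NO2: 3

3


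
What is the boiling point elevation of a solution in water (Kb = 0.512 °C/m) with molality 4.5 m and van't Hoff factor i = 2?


ΔTb = Kb × m × i
= 0.512 × 4.5 × 2
= 4.608 °C

4.608 °C


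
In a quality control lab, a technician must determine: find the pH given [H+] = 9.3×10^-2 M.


pH = -log10([H+]) = -log10(9.3×10^-2)
= 2 - log10(9.3)
= 2 - 0.97
= 1.03

1.03


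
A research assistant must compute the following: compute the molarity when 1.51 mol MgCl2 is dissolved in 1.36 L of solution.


M = n/V = 1.51/1.36 = 1.110 mol/L

1.110 M


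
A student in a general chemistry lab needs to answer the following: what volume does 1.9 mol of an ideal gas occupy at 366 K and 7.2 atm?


PV = nRT  (R = 0.08206 L·atm/(mol·K))
V = nRT/P = 1.9×0.08206×366/7.2
= 7.926 L

7.926 L


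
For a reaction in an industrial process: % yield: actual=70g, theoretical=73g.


% yield = actual/theoretical × 100
= 70/73 × 100
= 95.89%

95.89%


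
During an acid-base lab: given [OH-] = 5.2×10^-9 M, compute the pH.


pOH = -log10([OH-]) = -log10(5.2×10^-9)
= 9 - log10(5.2) = 8.28
pH = 14 - pOH = 14 - 8.28 = 5.72

5.72


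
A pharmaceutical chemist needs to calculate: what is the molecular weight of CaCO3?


M(CaCO3) = 1×40.08 + 1×12.01 + 3×16.0
= 40.08 + 12.01 + 48.0
= 100.09 g/mol

100.09 g/mol


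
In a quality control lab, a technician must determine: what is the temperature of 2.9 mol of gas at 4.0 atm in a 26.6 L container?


PV = nRT  (R = 0.08206 L·atm/(mol·K))
T = PV/(nR) = 4.0×26.6/(2.9×0.08206)
= 106.40/0.237974
= 447.11 K

447.11 K


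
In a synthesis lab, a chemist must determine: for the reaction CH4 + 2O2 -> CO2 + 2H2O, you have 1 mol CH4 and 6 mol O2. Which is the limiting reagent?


Mole ratio available / coefficient:
  CH4: 1/1 = 1.000
  O2: 6/2 = 3.000
Smaller ratio is limiting.

CH4


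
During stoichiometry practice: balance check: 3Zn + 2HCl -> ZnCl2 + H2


Equation: 3Zn + 2HCl -> ZnCl2 + H2
Check atoms: Cl: 2=2, H: 2=2, Zn: 3≠1
Not balanced

No, not balanced


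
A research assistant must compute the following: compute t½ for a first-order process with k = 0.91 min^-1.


t½ = ln2/k = 0.693147/(0.91 min^-1)
= 0.7617 min

0.7617 min


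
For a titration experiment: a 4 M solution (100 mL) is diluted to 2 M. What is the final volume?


C1V1 = C2V2
4 × 100 = 2 × V2
V2 = 400/2 = 200.0 mL

200.0 mL


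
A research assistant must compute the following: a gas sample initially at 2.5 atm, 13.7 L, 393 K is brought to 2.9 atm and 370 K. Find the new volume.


P1V1/T1 = P2V2/T2
V2 = P1V1T2/(T1P2)
= 2.5×13.7×370/(393×2.9)
= 11.119 L

11.119 L


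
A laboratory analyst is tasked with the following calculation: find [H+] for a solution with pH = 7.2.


[H+] = 10^(-pH) = 10^(-7.2)
= 6.31×10^-8 M

6.31×10^-8 M


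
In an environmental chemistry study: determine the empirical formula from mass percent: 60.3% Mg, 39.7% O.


Assume 100 g sample. Moles of each element:
  Mg: 60.3/24.31 = 2.48 mol
  O: 39.7/16.0 = 2.481 mol
Divide by smallest (2.48):
  Mg: 2.48/2.48 = 1.0
  O: 2.481/2.48 = 1.0
Empirical formula: MgO

MgO


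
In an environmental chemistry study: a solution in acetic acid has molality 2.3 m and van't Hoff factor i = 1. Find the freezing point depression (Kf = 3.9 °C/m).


ΔTf = Kf × m × i
= 3.9 × 2.3 × 1
= 8.97 °C

8.97 °C


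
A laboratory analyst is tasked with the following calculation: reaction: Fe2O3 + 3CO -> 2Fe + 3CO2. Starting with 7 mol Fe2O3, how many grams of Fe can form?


Mole ratio Fe:Fe2O3 = 2:1
n(Fe) = 7 × 2/1 = 14.000 mol
mass = 14.000 × 55.85 = 781.9 g

781.9 g


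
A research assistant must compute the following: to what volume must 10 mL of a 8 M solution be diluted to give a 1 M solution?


C1V1 = C2V2
8 × 10 = 1 × V2
V2 = 80/1 = 80.0 mL

80.0 mL


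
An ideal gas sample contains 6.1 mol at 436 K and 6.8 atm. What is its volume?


PV = nRT  (R = 0.08206 L·atm/(mol·K))
V = nRT/P = 6.1×0.08206×436/6.8
= 32.095 L

32.095 L


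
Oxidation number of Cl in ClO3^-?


x + 3(-2) = -1, so x = +5
Oxidation number: +5

+5


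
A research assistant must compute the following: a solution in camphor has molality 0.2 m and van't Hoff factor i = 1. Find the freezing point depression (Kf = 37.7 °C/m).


ΔTf = Kf × m × i
= 37.7 × 0.2 × 1
= 7.54 °C

7.54 °C


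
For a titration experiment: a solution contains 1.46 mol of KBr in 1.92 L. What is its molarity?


M = n/V = 1.46/1.92 = 0.760 mol/L

0.760 M


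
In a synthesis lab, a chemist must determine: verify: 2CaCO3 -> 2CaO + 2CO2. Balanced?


Equation: 2CaCO3 -> 2CaO + 2CO2
Check atoms: C: 2=2, Ca: 2=2, O: 6=6
Balanced

Yes, balanced


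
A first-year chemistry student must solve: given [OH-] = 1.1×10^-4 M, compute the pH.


pOH = -log10([OH-]) = -log10(1.1×10^-4)
= 4 - log10(1.1) = 3.96
pH = 14 - pOH = 14 - 3.96 = 10.04

10.04


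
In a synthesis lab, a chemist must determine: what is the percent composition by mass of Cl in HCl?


M(HCl) = 1×1.008 + 1×35.45 = 36.458 g/mol
Mass of Cl = 1 × 35.45 = 35.45 g/mol
% Cl = 35.45/36.458 × 100 = 97.24%

97.24%


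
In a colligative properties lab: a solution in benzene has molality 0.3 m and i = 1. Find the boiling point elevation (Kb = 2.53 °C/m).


ΔTb = Kb × m × i
= 2.53 × 0.3 × 1
= 0.759 °C

0.759 °C


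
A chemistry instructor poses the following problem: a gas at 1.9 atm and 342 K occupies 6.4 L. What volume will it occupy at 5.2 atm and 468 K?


P1V1/T1 = P2V2/T2
V2 = P1V1T2/(T1P2)
= 1.9×6.4×468/(342×5.2)
= 3.2 L

3.2 L


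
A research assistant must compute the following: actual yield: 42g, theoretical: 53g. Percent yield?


% yield = actual/theoretical × 100
= 42/53 × 100
= 79.25%

79.25%


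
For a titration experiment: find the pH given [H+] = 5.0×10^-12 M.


pH = -log10([H+]) = -log10(5.0×10^-12)
= 12 - log10(5.0)
= 12 - 0.7
= 11.3

11.3


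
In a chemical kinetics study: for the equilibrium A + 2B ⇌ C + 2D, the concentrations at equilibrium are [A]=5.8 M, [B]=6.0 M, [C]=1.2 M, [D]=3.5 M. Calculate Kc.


Kc = [C][D]^2/([A][B]^2)
= (1.2^1 × 3.5^2)/(5.8^1 × 6.0^2)
= 14.7/208.8
= 0.07040

0.07040


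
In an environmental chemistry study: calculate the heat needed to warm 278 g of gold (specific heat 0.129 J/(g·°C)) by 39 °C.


q = mcΔT = 278 × 0.129 × 39
= 1398.62 J

1398.62 J


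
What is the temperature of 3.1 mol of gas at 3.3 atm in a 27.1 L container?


PV = nRT  (R = 0.08206 L·atm/(mol·K))
T = PV/(nR) = 3.3×27.1/(3.1×0.08206)
= 89.43/0.254386
= 351.55 K

351.55 K


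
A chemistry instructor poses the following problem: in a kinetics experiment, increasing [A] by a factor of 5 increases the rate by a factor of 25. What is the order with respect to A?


rate ∝ [A]^n
5^n = 25 → n = 2
Order in A: 2

2


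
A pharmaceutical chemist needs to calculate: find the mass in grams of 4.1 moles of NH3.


M(NH3) = 17.03 g/mol
mass = n × M = 4.1 × 17.03 = 69.82 g

69.82 g


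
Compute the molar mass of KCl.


M(KCl) = 1×39.1 + 1×35.45
= 39.1 + 35.45
= 74.55 g/mol

74.55 g/mol


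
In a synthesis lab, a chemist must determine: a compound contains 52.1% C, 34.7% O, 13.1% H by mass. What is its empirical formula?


Assume 100 g sample. Moles of each element:
  C: 52.1/12.01 = 4.338 mol
  O: 34.7/16.0 = 2.169 mol
  H: 13.1/1.008 = 12.996 mol
Divide by smallest (2.169):
  C: 4.338/2.169 = 2.0
  O: 2.169/2.169 = 1.0
  H: 12.996/2.169 = 5.99
Empirical formula: C2H6O

C2H6O


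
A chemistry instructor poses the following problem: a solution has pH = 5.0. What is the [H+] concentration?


[H+] = 10^(-pH) = 10^(-5.0)
= 1.0×10^-5 M

1.0×10^-5 M


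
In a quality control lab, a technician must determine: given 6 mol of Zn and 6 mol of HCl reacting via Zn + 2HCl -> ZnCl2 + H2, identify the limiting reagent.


Mole ratio available / coefficient:
  Zn: 6/1 = 6.000
  HCl: 6/2 = 3.000
Smaller ratio is limiting.

HCl


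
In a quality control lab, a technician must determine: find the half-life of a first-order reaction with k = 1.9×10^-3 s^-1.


t½ = ln2/k = 0.693147/(1.9×10^-3 s^-1)
= 364.8 s

364.8 s


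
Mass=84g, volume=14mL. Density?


ρ = mass/volume
= 84/14
= 6.0 g/mL

6.0 g/mL


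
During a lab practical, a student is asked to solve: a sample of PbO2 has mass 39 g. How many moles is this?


M(PbO2) = 239.2 g/mol
n = mass/M = 39/239.2 = 0.163 mol

0.163 mol


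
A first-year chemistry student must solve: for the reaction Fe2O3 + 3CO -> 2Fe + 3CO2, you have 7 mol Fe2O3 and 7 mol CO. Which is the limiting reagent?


Mole ratio available / coefficient:
  Fe2O3: 7/1 = 7.000
  CO: 7/3 = 2.333
Smaller ratio is limiting.

CO


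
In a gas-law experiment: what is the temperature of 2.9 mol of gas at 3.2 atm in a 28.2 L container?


PV = nRT  (R = 0.08206 L·atm/(mol·K))
T = PV/(nR) = 3.2×28.2/(2.9×0.08206)
= 90.24/0.237974
= 379.20 K

379.20 K


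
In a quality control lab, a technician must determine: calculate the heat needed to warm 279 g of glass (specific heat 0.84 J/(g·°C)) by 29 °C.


q = mcΔT = 279 × 0.84 × 29
= 6796.44 J

6796.44 J


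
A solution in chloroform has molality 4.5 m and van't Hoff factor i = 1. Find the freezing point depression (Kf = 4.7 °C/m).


ΔTf = Kf × m × i
= 4.7 × 4.5 × 1
= 21.15 °C

21.15 °C


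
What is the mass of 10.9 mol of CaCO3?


M(CaCO3) = 100.09 g/mol
mass = n × M = 10.9 × 100.09 = 1090.98 g

1090.98 g


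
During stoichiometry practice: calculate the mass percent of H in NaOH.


M(NaOH) = 1×22.99 + 1×16.0 + 1×1.008 = 39.998 g/mol
Mass of H = 1 × 1.008 = 1.008 g/mol
% H = 1.008/39.998 × 100 = 2.52%

2.52%


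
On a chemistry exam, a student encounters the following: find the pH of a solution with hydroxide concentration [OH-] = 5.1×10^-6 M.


pOH = -log10([OH-]) = -log10(5.1×10^-6)
= 6 - log10(5.1) = 5.29
pH = 14 - pOH = 14 - 5.29 = 8.71

8.71


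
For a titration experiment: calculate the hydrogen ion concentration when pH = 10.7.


[H+] = 10^(-pH) = 10^(-10.7)
= 2.0×10^-11 M

2.0×10^-11 M


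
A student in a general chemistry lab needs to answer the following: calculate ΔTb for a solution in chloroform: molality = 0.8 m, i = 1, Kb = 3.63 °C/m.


ΔTb = Kb × m × i
= 3.63 × 0.8 × 1
= 2.904 °C

2.904 °C


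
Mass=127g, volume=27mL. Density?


ρ = mass/volume
= 127/27
= 4.704 g/mL

4.704 g/mL


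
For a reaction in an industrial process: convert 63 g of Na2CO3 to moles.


M(Na2CO3) = 105.99 g/mol
n = mass/M = 63/105.99 = 0.5944 mol

0.5944 mol


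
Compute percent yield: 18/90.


% yield = actual/theoretical × 100
= 18/90 × 100
= 20.0%

20.0%


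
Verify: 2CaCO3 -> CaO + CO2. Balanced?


Equation: 2CaCO3 -> CaO + CO2
Check atoms: C: 2≠1, Ca: 2≠1, O: 6≠3
Not balanced

No, not balanced


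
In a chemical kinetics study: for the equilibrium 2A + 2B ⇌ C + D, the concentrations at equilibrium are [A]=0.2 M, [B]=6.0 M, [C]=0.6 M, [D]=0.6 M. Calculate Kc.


Kc = [C][D]/([A]^2[B]^2)
= (0.6^1 × 0.6^1)/(0.2^2 × 6.0^2)
= 0.36/1.44
= 0.2500

0.2500


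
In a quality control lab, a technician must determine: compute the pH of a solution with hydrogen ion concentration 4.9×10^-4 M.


pH = -log10([H+]) = -log10(4.9×10^-4)
= 4 - log10(4.9)
= 4 - 0.69
= 3.31

3.31


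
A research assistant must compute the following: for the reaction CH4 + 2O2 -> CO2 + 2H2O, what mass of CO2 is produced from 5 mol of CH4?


Mole ratio CO2:CH4 = 1:1
n(CO2) = 5 × 1/1 = 5.000 mol
mass = 5.000 × 44.01 = 220.05 g

220.05 g


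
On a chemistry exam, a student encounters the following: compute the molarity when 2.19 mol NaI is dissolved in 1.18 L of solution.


M = n/V = 2.19/1.18 = 1.856 mol/L

1.856 M


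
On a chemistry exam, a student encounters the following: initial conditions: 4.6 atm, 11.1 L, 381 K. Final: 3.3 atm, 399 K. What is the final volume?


P1V1/T1 = P2V2/T2
V2 = P1V1T2/(T1P2)
= 4.6×11.1×399/(381×3.3)
= 16.204 L

16.204 L


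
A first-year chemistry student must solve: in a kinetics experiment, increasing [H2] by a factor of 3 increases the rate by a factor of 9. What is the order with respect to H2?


rate ∝ [H2]^n
3^n = 9 → n = 2
Order in H2: 2

2


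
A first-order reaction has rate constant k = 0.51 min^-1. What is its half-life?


t½ = ln2/k = 0.693147/(0.51 min^-1)
= 1.359 min

1.359 min


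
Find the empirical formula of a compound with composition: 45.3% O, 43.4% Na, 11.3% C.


Assume 100 g sample. Moles of each element:
  O: 45.3/16.0 = 2.831 mol
  Na: 43.4/22.99 = 1.888 mol
  C: 11.3/12.01 = 0.941 mol
Divide by smallest (0.941):
  O: 2.831/0.941 = 3.01
  Na: 1.888/0.941 = 2.01
  C: 0.941/0.941 = 1.0
Empirical formula: Na2CO3

Na2CO3


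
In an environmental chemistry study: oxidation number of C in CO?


x + (-2) = 0, so x = +2
Oxidation number: +2

+2


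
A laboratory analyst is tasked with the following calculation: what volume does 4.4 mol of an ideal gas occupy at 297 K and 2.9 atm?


PV = nRT  (R = 0.08206 L·atm/(mol·K))
V = nRT/P = 4.4×0.08206×297/2.9
= 36.978 L

36.978 L


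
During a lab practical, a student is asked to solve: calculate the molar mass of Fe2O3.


M(Fe2O3) = 2×55.85 + 3×16.0
= 111.7 + 48.0
= 159.7 g/mol

159.7 g/mol


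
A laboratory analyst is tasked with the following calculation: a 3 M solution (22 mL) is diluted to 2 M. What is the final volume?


C1V1 = C2V2
3 × 22 = 2 × V2
V2 = 66/2 = 33.0 mL

33.0 mL


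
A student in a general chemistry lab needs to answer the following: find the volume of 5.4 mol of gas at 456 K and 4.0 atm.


PV = nRT  (R = 0.08206 L·atm/(mol·K))
V = nRT/P = 5.4×0.08206×456/4.0
= 50.516 L

50.516 L


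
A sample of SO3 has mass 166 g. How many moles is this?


M(SO3) = 80.07 g/mol
n = mass/M = 166/80.07 = 2.0732 mol

2.0732 mol


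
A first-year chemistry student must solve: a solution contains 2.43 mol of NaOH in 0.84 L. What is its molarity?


M = n/V = 2.43/0.84 = 2.893 mol/L

2.893 M


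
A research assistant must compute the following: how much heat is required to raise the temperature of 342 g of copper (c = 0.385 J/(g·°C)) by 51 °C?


q = mcΔT = 342 × 0.385 × 51
= 6715.17 J

6715.17 J


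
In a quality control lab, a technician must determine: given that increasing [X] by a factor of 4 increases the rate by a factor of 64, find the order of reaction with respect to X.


rate ∝ [X]^n
4^n = 64 → n = 3
Order in X: 3

3


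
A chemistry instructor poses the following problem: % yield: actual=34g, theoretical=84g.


% yield = actual/theoretical × 100
= 34/84 × 100
= 40.48%

40.48%


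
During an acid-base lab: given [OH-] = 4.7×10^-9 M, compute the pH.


pOH = -log10([OH-]) = -log10(4.7×10^-9)
= 9 - log10(4.7) = 8.33
pH = 14 - pOH = 14 - 8.33 = 5.67

5.67


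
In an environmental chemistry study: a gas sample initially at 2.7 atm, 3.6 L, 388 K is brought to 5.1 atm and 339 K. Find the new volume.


P1V1/T1 = P2V2/T2
V2 = P1V1T2/(T1P2)
= 2.7×3.6×339/(388×5.1)
= 1.665 L

1.665 L


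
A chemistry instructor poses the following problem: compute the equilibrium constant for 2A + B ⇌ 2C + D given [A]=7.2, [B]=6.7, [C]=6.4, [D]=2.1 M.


Kc = [C]^2[D]/([A]^2[B])
= (6.4^2 × 2.1^1)/(7.2^2 × 6.7^1)
= 86.016/347.328
= 0.2477

0.2477


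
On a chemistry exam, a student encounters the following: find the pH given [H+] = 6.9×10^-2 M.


pH = -log10([H+]) = -log10(6.9×10^-2)
= 2 - log10(6.9)
= 2 - 0.84
= 1.16

1.16


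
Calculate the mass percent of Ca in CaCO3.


M(CaCO3) = 1×40.08 + 1×12.01 + 3×16.0 = 100.09 g/mol
Mass of Ca = 1 × 40.08 = 40.08 g/mol
% Ca = 40.08/100.09 × 100 = 40.04%

40.04%


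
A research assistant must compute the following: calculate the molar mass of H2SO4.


M(H2SO4) = 2×1.008 + 1×32.07 + 4×16.0
= 2.02 + 32.07 + 64.0
= 98.09 g/mol

98.09 g/mol


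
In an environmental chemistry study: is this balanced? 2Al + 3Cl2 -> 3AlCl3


Equation: 2Al + 3Cl2 -> 3AlCl3
Check atoms: Al: 2≠3, Cl: 6≠9
Not balanced

No, not balanced


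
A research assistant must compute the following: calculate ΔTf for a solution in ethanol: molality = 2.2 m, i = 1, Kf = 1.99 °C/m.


ΔTf = Kf × m × i
= 1.99 × 2.2 × 1
= 4.378 °C

4.378 °C


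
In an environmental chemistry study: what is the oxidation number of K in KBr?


Group 1 metal: +1
Oxidation number: +1

+1


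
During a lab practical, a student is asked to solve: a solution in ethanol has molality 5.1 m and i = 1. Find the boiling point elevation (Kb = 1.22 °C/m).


ΔTb = Kb × m × i
= 1.22 × 5.1 × 1
= 6.222 °C

6.222 °C


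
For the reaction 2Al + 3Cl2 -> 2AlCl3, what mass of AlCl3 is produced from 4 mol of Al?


Mole ratio AlCl3:Al = 2:2
n(AlCl3) = 4 × 2/2 = 4.000 mol
mass = 4.000 × 133.33 = 533.32 g

533.32 g


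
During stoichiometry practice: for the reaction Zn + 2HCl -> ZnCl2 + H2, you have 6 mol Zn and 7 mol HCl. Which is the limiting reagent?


Mole ratio available / coefficient:
  Zn: 6/1 = 6.000
  HCl: 7/2 = 3.500
Smaller ratio is limiting.

HCl


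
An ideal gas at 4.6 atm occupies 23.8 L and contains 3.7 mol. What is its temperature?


PV = nRT  (R = 0.08206 L·atm/(mol·K))
T = PV/(nR) = 4.6×23.8/(3.7×0.08206)
= 109.48/0.303622
= 360.58 K

360.58 K


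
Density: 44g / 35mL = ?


ρ = mass/volume
= 44/35
= 1.257 g/mL

1.257 g/mL


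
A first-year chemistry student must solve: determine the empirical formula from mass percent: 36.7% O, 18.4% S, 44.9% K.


Assume 100 g sample. Moles of each element:
  O: 36.7/16.0 = 2.294 mol
  S: 18.4/32.07 = 0.574 mol
  K: 44.9/39.1 = 1.148 mol
Divide by smallest (0.574):
  O: 2.294/0.574 = 4.0
  S: 0.574/0.574 = 1.0
  K: 1.148/0.574 = 2.0
Empirical formula: K2SO4

K2SO4


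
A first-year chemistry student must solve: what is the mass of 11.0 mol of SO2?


M(SO2) = 64.07 g/mol
mass = n × M = 11.0 × 64.07 = 704.77 g

704.77 g


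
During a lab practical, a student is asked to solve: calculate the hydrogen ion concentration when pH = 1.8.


[H+] = 10^(-pH) = 10^(-1.8)
= 1.58×10^-2 M

1.58×10^-2 M


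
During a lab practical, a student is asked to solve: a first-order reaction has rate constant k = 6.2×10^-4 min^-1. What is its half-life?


t½ = ln2/k = 0.693147/(6.2×10^-4 min^-1)
= 1118 min

1118 min


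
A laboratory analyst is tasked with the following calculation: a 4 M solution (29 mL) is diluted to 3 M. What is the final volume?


C1V1 = C2V2
4 × 29 = 3 × V2
V2 = 116/3 = 38.67 mL

38.67 mL


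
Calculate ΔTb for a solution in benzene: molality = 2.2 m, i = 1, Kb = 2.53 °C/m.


ΔTb = Kb × m × i
= 2.53 × 2.2 × 1
= 5.566 °C

5.566 °C


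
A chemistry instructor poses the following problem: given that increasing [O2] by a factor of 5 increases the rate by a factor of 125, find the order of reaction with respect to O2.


rate ∝ [O2]^n
5^n = 125 → n = 3
Order in O2: 3

3


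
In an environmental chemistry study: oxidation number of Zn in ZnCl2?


Zn is +2
Oxidation number: +2

+2


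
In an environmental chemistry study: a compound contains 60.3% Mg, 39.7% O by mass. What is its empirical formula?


Assume 100 g sample. Moles of each element:
  Mg: 60.3/24.31 = 2.48 mol
  O: 39.7/16.0 = 2.481 mol
Divide by smallest (2.48):
  Mg: 2.48/2.48 = 1.0
  O: 2.481/2.48 = 1.0
Empirical formula: MgO

MgO


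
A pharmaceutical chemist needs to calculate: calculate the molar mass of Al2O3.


M(Al2O3) = 2×26.98 + 3×16.0
= 53.96 + 48.0
= 101.96 g/mol

101.96 g/mol


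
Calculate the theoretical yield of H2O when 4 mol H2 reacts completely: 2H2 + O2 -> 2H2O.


Mole ratio H2O:H2 = 2:2
n(H2O) = 4 × 2/2 = 4.000 mol
mass = 4.000 × 18.02 = 72.08 g

72.08 g
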